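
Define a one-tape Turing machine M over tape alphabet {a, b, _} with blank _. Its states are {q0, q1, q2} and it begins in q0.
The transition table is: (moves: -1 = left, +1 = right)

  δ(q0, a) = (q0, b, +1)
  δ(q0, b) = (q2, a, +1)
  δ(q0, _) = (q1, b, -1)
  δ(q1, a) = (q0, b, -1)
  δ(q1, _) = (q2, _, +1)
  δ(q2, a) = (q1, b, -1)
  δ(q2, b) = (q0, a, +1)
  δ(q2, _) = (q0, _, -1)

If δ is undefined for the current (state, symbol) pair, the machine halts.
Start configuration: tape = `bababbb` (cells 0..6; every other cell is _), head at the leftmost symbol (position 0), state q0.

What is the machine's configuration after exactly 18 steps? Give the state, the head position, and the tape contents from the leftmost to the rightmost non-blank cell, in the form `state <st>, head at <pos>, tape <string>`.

state q0, head at 6, tape aabaaaaa

state=q0 head=0 tape=__[b]ababbb_   (q0,b)→(q2,a,+1)
state=q2 head=1 tape=__a[a]babbb_   (q2,a)→(q1,b,-1)
state=q1 head=0 tape=__[a]bbabbb_   (q1,a)→(q0,b,-1)
state=q0 head=-1 tape=_[_]bbbabbb_   (q0,_)→(q1,b,-1)
state=q1 head=-2 tape=[_]bbbbabbb_   (q1,_)→(q2,_,+1)
state=q2 head=-1 tape=_[b]bbbabbb_   (q2,b)→(q0,a,+1)
state=q0 head=0 tape=_a[b]bbabbb_   (q0,b)→(q2,a,+1)
state=q2 head=1 tape=_aa[b]babbb_   (q2,b)→(q0,a,+1)
state=q0 head=2 tape=_aaa[b]abbb_   (q0,b)→(q2,a,+1)
state=q2 head=3 tape=_aaaa[a]bbb_   (q2,a)→(q1,b,-1)
state=q1 head=2 tape=_aaa[a]bbbb_   (q1,a)→(q0,b,-1)
state=q0 head=1 tape=_aa[a]bbbbb_   (q0,a)→(q0,b,+1)
state=q0 head=2 tape=_aab[b]bbbb_   (q0,b)→(q2,a,+1)
state=q2 head=3 tape=_aaba[b]bbb_   (q2,b)→(q0,a,+1)
state=q0 head=4 tape=_aabaa[b]bb_   (q0,b)→(q2,a,+1)
state=q2 head=5 tape=_aabaaa[b]b_   (q2,b)→(q0,a,+1)
state=q0 head=6 tape=_aabaaaa[b]_   (q0,b)→(q2,a,+1)
state=q2 head=7 tape=_aabaaaaa[_]   (q2,_)→(q0,_,-1)
state=q0 head=6 tape=_aabaaaa[a]_
After 18 steps: state q0, head at 6, tape aabaaaaa.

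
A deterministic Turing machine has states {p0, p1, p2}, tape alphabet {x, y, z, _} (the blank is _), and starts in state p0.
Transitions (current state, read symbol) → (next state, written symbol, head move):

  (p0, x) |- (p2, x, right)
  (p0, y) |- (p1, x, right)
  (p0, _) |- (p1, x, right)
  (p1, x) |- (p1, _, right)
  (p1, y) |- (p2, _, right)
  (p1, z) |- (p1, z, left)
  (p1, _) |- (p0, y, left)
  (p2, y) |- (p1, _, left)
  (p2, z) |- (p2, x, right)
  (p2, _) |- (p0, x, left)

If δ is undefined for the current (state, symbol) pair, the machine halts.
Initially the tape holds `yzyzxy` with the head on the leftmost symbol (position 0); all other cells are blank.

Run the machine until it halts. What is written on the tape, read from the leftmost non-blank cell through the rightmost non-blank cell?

x_x_xxy

state=p0 head=0 tape=_[y]zyzxy   (p0,y)→(p1,x,right)
state=p1 head=1 tape=_x[z]yzxy   (p1,z)→(p1,z,left)
state=p1 head=0 tape=_[x]zyzxy   (p1,x)→(p1,_,right)
state=p1 head=1 tape=__[z]yzxy   (p1,z)→(p1,z,left)
state=p1 head=0 tape=_[_]zyzxy   (p1,_)→(p0,y,left)
state=p0 head=-1 tape=[_]yzyzxy   (p0,_)→(p1,x,right)
state=p1 head=0 tape=x[y]zyzxy   (p1,y)→(p2,_,right)
state=p2 head=1 tape=x_[z]yzxy   (p2,z)→(p2,x,right)
state=p2 head=2 tape=x_x[y]zxy   (p2,y)→(p1,_,left)
state=p1 head=1 tape=x_[x]_zxy   (p1,x)→(p1,_,right)
state=p1 head=2 tape=x__[_]zxy   (p1,_)→(p0,y,left)
state=p0 head=1 tape=x_[_]yzxy   (p0,_)→(p1,x,right)
state=p1 head=2 tape=x_x[y]zxy   (p1,y)→(p2,_,right)
state=p2 head=3 tape=x_x_[z]xy   (p2,z)→(p2,x,right)
state=p2 head=4 tape=x_x_x[x]y
The non-blank tape span at halt is x_x_xxy.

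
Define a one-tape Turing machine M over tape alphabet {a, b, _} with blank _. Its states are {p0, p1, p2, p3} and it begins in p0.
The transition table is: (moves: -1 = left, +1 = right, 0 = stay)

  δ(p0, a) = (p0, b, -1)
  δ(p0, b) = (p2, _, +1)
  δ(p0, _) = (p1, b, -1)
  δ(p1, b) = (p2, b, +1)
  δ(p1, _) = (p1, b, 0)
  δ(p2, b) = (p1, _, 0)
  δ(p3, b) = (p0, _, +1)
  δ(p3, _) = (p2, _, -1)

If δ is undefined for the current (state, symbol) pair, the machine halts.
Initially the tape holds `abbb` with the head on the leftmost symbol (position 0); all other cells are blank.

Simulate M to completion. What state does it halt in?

p0 | __[a]bbb_   read a → write b, move -1, go to p0
p0 | _[_]bbbb_   read _ → write b, move -1, go to p1
p1 | [_]bbbbb_   read _ → write b, move 0, go to p1
p1 | [b]bbbbb_   read b → write b, move +1, go to p2
p2 | b[b]bbbb_   read b → write _, move 0, go to p1
p1 | b[_]bbbb_   read _ → write b, move 0, go to p1
p1 | b[b]bbbb_   read b → write b, move +1, go to p2
p2 | bb[b]bbb_   read b → write _, move 0, go to p1
p1 | bb[_]bbb_   read _ → write b, move 0, go to p1
p1 | bb[b]bbb_   read b → write b, move +1, go to p2
p2 | bbb[b]bb_   read b → write _, move 0, go to p1
p1 | bbb[_]bb_   read _ → write b, move 0, go to p1
p1 | bbb[b]bb_   read b → write b, move +1, go to p2
p2 | bbbb[b]b_   read b → write _, move 0, go to p1
p1 | bbbb[_]b_   read _ → write b, move 0, go to p1
p1 | bbbb[b]b_   read b → write b, move +1, go to p2
p2 | bbbbb[b]_   read b → write _, move 0, go to p1
p1 | bbbbb[_]_   read _ → write b, move 0, go to p1
p1 | bbbbb[b]_   read b → write b, move +1, go to p2
p2 | bbbbbb[_]
No transition is defined for (p2, _); M halts in state p2.

p2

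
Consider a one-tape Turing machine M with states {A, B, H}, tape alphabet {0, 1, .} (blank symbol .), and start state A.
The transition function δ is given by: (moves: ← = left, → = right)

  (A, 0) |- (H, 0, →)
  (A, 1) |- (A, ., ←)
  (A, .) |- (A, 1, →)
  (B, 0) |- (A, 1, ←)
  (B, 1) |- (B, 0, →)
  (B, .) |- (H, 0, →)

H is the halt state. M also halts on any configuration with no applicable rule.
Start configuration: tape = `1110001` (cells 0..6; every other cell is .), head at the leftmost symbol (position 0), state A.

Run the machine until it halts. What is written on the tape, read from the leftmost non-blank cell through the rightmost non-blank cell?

1111110001

A | ...[1]110001   read 1 → write ., move ←, go to A
A | ..[.].110001   read . → write 1, move →, go to A
A | ..1[.]110001   read . → write 1, move →, go to A
A | ..11[1]10001   read 1 → write ., move ←, go to A
A | ..1[1].10001   read 1 → write ., move ←, go to A
A | ..[1]..10001   read 1 → write ., move ←, go to A
A | .[.]...10001   read . → write 1, move →, go to A
A | .1[.]..10001   read . → write 1, move →, go to A
A | .11[.].10001   read . → write 1, move →, go to A
A | .111[.]10001   read . → write 1, move →, go to A
A | .1111[1]0001   read 1 → write ., move ←, go to A
A | .111[1].0001   read 1 → write ., move ←, go to A
A | .11[1]..0001   read 1 → write ., move ←, go to A
A | .1[1]...0001   read 1 → write ., move ←, go to A
A | .[1]....0001   read 1 → write ., move ←, go to A
A | [.].....0001   read . → write 1, move →, go to A
A | 1[.]....0001   read . → write 1, move →, go to A
A | 11[.]...0001   read . → write 1, move →, go to A
A | 111[.]..0001   read . → write 1, move →, go to A
A | 1111[.].0001   read . → write 1, move →, go to A
A | 11111[.]0001   read . → write 1, move →, go to A
A | 111111[0]001   read 0 → write 0, move →, go to H
H | 1111110[0]01
The non-blank tape span at halt is 1111110001.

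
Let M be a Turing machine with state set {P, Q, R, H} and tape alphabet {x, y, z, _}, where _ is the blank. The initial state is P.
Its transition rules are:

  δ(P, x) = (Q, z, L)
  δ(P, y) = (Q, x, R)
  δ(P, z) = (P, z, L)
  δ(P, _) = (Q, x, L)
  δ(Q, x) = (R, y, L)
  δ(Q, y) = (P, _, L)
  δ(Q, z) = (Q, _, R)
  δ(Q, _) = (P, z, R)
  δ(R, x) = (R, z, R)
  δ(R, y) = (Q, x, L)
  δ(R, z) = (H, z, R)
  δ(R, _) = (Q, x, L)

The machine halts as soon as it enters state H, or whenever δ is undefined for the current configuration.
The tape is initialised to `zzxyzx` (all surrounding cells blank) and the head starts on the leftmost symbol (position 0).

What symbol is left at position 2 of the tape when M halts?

z

P | __[z]zxyzx   read z → write z, move L, go to P
P | _[_]zzxyzx   read _ → write x, move L, go to Q
Q | [_]xzzxyzx   read _ → write z, move R, go to P
P | z[x]zzxyzx   read x → write z, move L, go to Q
Q | [z]zzzxyzx   read z → write _, move R, go to Q
Q | _[z]zzxyzx   read z → write _, move R, go to Q
Q | __[z]zxyzx   read z → write _, move R, go to Q
Q | ___[z]xyzx   read z → write _, move R, go to Q
Q | ____[x]yzx   read x → write y, move L, go to R
R | ___[_]yyzx   read _ → write x, move L, go to Q
Q | __[_]xyyzx   read _ → write z, move R, go to P
P | __z[x]yyzx   read x → write z, move L, go to Q
Q | __[z]zyyzx   read z → write _, move R, go to Q
Q | ___[z]yyzx   read z → write _, move R, go to Q
Q | ____[y]yzx   read y → write _, move L, go to P
P | ___[_]_yzx   read _ → write x, move L, go to Q
Q | __[_]x_yzx   read _ → write z, move R, go to P
P | __z[x]_yzx   read x → write z, move L, go to Q
Q | __[z]z_yzx   read z → write _, move R, go to Q
Q | ___[z]_yzx   read z → write _, move R, go to Q
Q | ____[_]yzx   read _ → write z, move R, go to P
P | ____z[y]zx   read y → write x, move R, go to Q
Q | ____zx[z]x   read z → write _, move R, go to Q
Q | ____zx_[x]   read x → write y, move L, go to R
R | ____zx[_]y   read _ → write x, move L, go to Q
Q | ____z[x]xy   read x → write y, move L, go to R
R | ____[z]yxy   read z → write z, move R, go to H
H | ____z[y]xy
Cell 2 holds z when M halts.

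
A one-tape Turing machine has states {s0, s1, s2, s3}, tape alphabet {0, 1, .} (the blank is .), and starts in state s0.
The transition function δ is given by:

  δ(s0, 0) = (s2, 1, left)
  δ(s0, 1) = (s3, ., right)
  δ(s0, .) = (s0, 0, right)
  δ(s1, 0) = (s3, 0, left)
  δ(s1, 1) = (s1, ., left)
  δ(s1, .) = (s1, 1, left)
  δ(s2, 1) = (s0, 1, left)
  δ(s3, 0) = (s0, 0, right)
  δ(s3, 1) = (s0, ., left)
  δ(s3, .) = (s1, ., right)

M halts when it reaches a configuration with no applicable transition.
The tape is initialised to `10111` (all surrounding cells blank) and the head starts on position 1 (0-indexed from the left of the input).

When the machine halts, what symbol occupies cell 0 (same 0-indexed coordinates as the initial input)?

0

s0 | .1[0]111..   read 0 → write 1, move left, go to s2
s2 | .[1]1111..   read 1 → write 1, move left, go to s0
s0 | [.]11111..   read . → write 0, move right, go to s0
s0 | 0[1]1111..   read 1 → write ., move right, go to s3
s3 | 0.[1]111..   read 1 → write ., move left, go to s0
s0 | 0[.].111..   read . → write 0, move right, go to s0
s0 | 00[.]111..   read . → write 0, move right, go to s0
s0 | 000[1]11..   read 1 → write ., move right, go to s3
s3 | 000.[1]1..   read 1 → write ., move left, go to s0
s0 | 000[.].1..   read . → write 0, move right, go to s0
s0 | 0000[.]1..   read . → write 0, move right, go to s0
s0 | 00000[1]..   read 1 → write ., move right, go to s3
s3 | 00000.[.].   read . → write ., move right, go to s1
s1 | 00000..[.]   read . → write 1, move left, go to s1
s1 | 00000.[.]1   read . → write 1, move left, go to s1
s1 | 00000[.]11   read . → write 1, move left, go to s1
s1 | 0000[0]111   read 0 → write 0, move left, go to s3
s3 | 000[0]0111   read 0 → write 0, move right, go to s0
s0 | 0000[0]111   read 0 → write 1, move left, go to s2
s2 | 000[0]1111
Cell 0 holds 0 when M halts.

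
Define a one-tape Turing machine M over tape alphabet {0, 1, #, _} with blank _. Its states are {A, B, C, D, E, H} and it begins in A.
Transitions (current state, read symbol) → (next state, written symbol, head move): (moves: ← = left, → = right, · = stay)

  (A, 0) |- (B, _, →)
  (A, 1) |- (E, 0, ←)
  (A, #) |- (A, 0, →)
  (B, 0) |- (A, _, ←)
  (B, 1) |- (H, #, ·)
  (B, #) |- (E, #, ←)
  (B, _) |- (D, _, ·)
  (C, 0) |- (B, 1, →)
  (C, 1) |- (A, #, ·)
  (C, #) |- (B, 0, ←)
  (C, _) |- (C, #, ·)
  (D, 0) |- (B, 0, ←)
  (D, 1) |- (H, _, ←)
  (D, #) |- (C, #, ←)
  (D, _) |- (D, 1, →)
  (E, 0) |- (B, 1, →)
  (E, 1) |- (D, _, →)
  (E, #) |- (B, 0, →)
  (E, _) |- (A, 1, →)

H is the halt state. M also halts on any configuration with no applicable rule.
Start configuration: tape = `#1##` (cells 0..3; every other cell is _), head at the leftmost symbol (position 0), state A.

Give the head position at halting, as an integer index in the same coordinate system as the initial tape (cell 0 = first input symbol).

state=A head=0 tape=_[#]1##_   (A,#)→(A,0,→)
state=A head=1 tape=_0[1]##_   (A,1)→(E,0,←)
state=E head=0 tape=_[0]0##_   (E,0)→(B,1,→)
state=B head=1 tape=_1[0]##_   (B,0)→(A,_,←)
state=A head=0 tape=_[1]_##_   (A,1)→(E,0,←)
state=E head=-1 tape=[_]0_##_   (E,_)→(A,1,→)
state=A head=0 tape=1[0]_##_   (A,0)→(B,_,→)
state=B head=1 tape=1_[_]##_   (B,_)→(D,_,·)
state=D head=1 tape=1_[_]##_   (D,_)→(D,1,→)
state=D head=2 tape=1_1[#]#_   (D,#)→(C,#,←)
state=C head=1 tape=1_[1]##_   (C,1)→(A,#,·)
state=A head=1 tape=1_[#]##_   (A,#)→(A,0,→)
state=A head=2 tape=1_0[#]#_   (A,#)→(A,0,→)
state=A head=3 tape=1_00[#]_   (A,#)→(A,0,→)
state=A head=4 tape=1_000[_]
At halt the head is at cell 4.

4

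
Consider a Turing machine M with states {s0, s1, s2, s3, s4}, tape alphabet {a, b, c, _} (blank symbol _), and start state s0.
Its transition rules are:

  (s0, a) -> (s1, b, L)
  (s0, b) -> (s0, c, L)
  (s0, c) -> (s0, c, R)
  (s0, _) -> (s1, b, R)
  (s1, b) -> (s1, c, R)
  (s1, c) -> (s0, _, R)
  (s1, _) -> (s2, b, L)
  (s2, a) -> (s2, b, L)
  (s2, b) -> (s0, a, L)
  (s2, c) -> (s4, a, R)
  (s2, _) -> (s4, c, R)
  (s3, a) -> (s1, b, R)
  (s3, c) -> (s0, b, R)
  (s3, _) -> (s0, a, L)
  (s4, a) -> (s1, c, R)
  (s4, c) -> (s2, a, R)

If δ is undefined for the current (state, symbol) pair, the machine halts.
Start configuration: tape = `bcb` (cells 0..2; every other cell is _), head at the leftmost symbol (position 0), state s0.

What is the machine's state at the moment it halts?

s1

state=s0 head=0 tape=_[b]cb____   (s0,b)→(s0,c,L)
state=s0 head=-1 tape=[_]ccb____   (s0,_)→(s1,b,R)
state=s1 head=0 tape=b[c]cb____   (s1,c)→(s0,_,R)
state=s0 head=1 tape=b_[c]b____   (s0,c)→(s0,c,R)
state=s0 head=2 tape=b_c[b]____   (s0,b)→(s0,c,L)
state=s0 head=1 tape=b_[c]c____   (s0,c)→(s0,c,R)
state=s0 head=2 tape=b_c[c]____   (s0,c)→(s0,c,R)
state=s0 head=3 tape=b_cc[_]___   (s0,_)→(s1,b,R)
state=s1 head=4 tape=b_ccb[_]__   (s1,_)→(s2,b,L)
state=s2 head=3 tape=b_cc[b]b__   (s2,b)→(s0,a,L)
state=s0 head=2 tape=b_c[c]ab__   (s0,c)→(s0,c,R)
state=s0 head=3 tape=b_cc[a]b__   (s0,a)→(s1,b,L)
state=s1 head=2 tape=b_c[c]bb__   (s1,c)→(s0,_,R)
state=s0 head=3 tape=b_c_[b]b__   (s0,b)→(s0,c,L)
state=s0 head=2 tape=b_c[_]cb__   (s0,_)→(s1,b,R)
state=s1 head=3 tape=b_cb[c]b__   (s1,c)→(s0,_,R)
state=s0 head=4 tape=b_cb_[b]__   (s0,b)→(s0,c,L)
state=s0 head=3 tape=b_cb[_]c__   (s0,_)→(s1,b,R)
state=s1 head=4 tape=b_cbb[c]__   (s1,c)→(s0,_,R)
state=s0 head=5 tape=b_cbb_[_]_   (s0,_)→(s1,b,R)
state=s1 head=6 tape=b_cbb_b[_]   (s1,_)→(s2,b,L)
state=s2 head=5 tape=b_cbb_[b]b   (s2,b)→(s0,a,L)
state=s0 head=4 tape=b_cbb[_]ab   (s0,_)→(s1,b,R)
state=s1 head=5 tape=b_cbbb[a]b
No transition is defined for (s1, a); M halts in state s1.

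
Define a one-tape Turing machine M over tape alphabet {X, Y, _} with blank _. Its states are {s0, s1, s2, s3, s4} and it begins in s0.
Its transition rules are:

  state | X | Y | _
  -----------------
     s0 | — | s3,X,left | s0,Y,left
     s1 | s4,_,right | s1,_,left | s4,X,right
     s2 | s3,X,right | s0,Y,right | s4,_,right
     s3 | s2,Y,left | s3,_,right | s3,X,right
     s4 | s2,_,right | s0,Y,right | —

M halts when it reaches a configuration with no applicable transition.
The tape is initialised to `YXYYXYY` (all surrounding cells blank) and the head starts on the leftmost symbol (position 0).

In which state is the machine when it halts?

s0

state=s0 head=0 tape=_[Y]XYYXYY   (s0,Y)→(s3,X,left)
state=s3 head=-1 tape=[_]XXYYXYY   (s3,_)→(s3,X,right)
state=s3 head=0 tape=X[X]XYYXYY   (s3,X)→(s2,Y,left)
state=s2 head=-1 tape=[X]YXYYXYY   (s2,X)→(s3,X,right)
state=s3 head=0 tape=X[Y]XYYXYY   (s3,Y)→(s3,_,right)
state=s3 head=1 tape=X_[X]YYXYY   (s3,X)→(s2,Y,left)
state=s2 head=0 tape=X[_]YYYXYY   (s2,_)→(s4,_,right)
state=s4 head=1 tape=X_[Y]YYXYY   (s4,Y)→(s0,Y,right)
state=s0 head=2 tape=X_Y[Y]YXYY   (s0,Y)→(s3,X,left)
state=s3 head=1 tape=X_[Y]XYXYY   (s3,Y)→(s3,_,right)
state=s3 head=2 tape=X__[X]YXYY   (s3,X)→(s2,Y,left)
state=s2 head=1 tape=X_[_]YYXYY   (s2,_)→(s4,_,right)
state=s4 head=2 tape=X__[Y]YXYY   (s4,Y)→(s0,Y,right)
state=s0 head=3 tape=X__Y[Y]XYY   (s0,Y)→(s3,X,left)
state=s3 head=2 tape=X__[Y]XXYY   (s3,Y)→(s3,_,right)
state=s3 head=3 tape=X___[X]XYY   (s3,X)→(s2,Y,left)
state=s2 head=2 tape=X__[_]YXYY   (s2,_)→(s4,_,right)
state=s4 head=3 tape=X___[Y]XYY   (s4,Y)→(s0,Y,right)
state=s0 head=4 tape=X___Y[X]YY
No transition is defined for (s0, X); M halts in state s0.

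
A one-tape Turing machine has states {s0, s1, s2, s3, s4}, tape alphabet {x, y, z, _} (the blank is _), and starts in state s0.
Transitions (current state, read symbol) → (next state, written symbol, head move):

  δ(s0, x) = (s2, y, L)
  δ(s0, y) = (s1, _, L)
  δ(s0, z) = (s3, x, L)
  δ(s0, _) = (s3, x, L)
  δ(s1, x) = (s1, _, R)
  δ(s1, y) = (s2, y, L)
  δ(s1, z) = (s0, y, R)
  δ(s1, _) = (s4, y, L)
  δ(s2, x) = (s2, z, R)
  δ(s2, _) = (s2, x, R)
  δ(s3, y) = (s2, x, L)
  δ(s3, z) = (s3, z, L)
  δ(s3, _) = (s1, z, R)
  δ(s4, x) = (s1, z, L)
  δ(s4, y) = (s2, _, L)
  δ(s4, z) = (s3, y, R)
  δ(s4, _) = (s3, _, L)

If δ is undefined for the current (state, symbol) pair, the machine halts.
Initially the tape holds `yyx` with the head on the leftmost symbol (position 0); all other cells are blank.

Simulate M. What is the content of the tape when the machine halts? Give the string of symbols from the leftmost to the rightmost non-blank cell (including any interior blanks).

yxy_yx

s0 | ___[y]yx   read y → write _, move L, go to s1
s1 | __[_]_yx   read _ → write y, move L, go to s4
s4 | _[_]y_yx   read _ → write _, move L, go to s3
s3 | [_]_y_yx   read _ → write z, move R, go to s1
s1 | z[_]y_yx   read _ → write y, move L, go to s4
s4 | [z]yy_yx   read z → write y, move R, go to s3
s3 | y[y]y_yx   read y → write x, move L, go to s2
s2 | [y]xy_yx
The non-blank tape span at halt is yxy_yx.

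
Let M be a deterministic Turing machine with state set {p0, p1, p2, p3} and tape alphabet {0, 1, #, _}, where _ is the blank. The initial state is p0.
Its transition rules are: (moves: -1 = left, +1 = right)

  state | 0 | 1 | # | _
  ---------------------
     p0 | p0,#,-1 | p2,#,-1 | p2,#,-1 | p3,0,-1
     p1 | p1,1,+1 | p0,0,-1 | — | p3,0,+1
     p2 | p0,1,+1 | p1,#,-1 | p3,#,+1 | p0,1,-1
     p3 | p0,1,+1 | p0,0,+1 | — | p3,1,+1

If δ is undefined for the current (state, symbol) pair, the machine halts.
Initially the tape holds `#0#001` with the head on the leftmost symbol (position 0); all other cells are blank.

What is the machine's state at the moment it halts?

p3

p0 | ______[#]0#001   read # → write #, move -1, go to p2
p2 | _____[_]#0#001   read _ → write 1, move -1, go to p0
p0 | ____[_]1#0#001   read _ → write 0, move -1, go to p3
p3 | ___[_]01#0#001   read _ → write 1, move +1, go to p3
p3 | ___1[0]1#0#001   read 0 → write 1, move +1, go to p0
p0 | ___11[1]#0#001   read 1 → write #, move -1, go to p2
p2 | ___1[1]##0#001   read 1 → write #, move -1, go to p1
p1 | ___[1]###0#001   read 1 → write 0, move -1, go to p0
p0 | __[_]0###0#001   read _ → write 0, move -1, go to p3
p3 | _[_]00###0#001   read _ → write 1, move +1, go to p3
p3 | _1[0]0###0#001   read 0 → write 1, move +1, go to p0
p0 | _11[0]###0#001   read 0 → write #, move -1, go to p0
p0 | _1[1]####0#001   read 1 → write #, move -1, go to p2
p2 | _[1]#####0#001   read 1 → write #, move -1, go to p1
p1 | [_]######0#001   read _ → write 0, move +1, go to p3
p3 | 0[#]#####0#001
No transition is defined for (p3, #); M halts in state p3.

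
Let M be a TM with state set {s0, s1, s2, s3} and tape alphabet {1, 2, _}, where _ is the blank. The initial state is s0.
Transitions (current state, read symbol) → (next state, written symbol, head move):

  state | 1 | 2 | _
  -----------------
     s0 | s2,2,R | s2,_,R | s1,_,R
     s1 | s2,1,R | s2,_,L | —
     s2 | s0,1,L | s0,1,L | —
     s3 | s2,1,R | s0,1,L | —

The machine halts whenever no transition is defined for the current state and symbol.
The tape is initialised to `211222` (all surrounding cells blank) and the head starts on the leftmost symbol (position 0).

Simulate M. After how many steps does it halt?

32

s0 | [2]11222_   read 2 → write _, move R, go to s2
s2 | _[1]1222_   read 1 → write 1, move L, go to s0
s0 | [_]11222_   read _ → write _, move R, go to s1
s1 | _[1]1222_   read 1 → write 1, move R, go to s2
s2 | _1[1]222_   read 1 → write 1, move L, go to s0
s0 | _[1]1222_   read 1 → write 2, move R, go to s2
s2 | _2[1]222_   read 1 → write 1, move L, go to s0
s0 | _[2]1222_   read 2 → write _, move R, go to s2
s2 | __[1]222_   read 1 → write 1, move L, go to s0
s0 | _[_]1222_   read _ → write _, move R, go to s1
s1 | __[1]222_   read 1 → write 1, move R, go to s2
s2 | __1[2]22_   read 2 → write 1, move L, go to s0
s0 | __[1]122_   read 1 → write 2, move R, go to s2
s2 | __2[1]22_   read 1 → write 1, move L, go to s0
s0 | __[2]122_   read 2 → write _, move R, go to s2
s2 | ___[1]22_   read 1 → write 1, move L, go to s0
s0 | __[_]122_   read _ → write _, move R, go to s1
s1 | ___[1]22_   read 1 → write 1, move R, go to s2
s2 | ___1[2]2_   read 2 → write 1, move L, go to s0
s0 | ___[1]12_   read 1 → write 2, move R, go to s2
s2 | ___2[1]2_   read 1 → write 1, move L, go to s0
s0 | ___[2]12_   read 2 → write _, move R, go to s2
s2 | ____[1]2_   read 1 → write 1, move L, go to s0
s0 | ___[_]12_   read _ → write _, move R, go to s1
s1 | ____[1]2_   read 1 → write 1, move R, go to s2
s2 | ____1[2]_   read 2 → write 1, move L, go to s0
s0 | ____[1]1_   read 1 → write 2, move R, go to s2
s2 | ____2[1]_   read 1 → write 1, move L, go to s0
s0 | ____[2]1_   read 2 → write _, move R, go to s2
s2 | _____[1]_   read 1 → write 1, move L, go to s0
s0 | ____[_]1_   read _ → write _, move R, go to s1
s1 | _____[1]_   read 1 → write 1, move R, go to s2
s2 | _____1[_]
M halts after 32 transitions.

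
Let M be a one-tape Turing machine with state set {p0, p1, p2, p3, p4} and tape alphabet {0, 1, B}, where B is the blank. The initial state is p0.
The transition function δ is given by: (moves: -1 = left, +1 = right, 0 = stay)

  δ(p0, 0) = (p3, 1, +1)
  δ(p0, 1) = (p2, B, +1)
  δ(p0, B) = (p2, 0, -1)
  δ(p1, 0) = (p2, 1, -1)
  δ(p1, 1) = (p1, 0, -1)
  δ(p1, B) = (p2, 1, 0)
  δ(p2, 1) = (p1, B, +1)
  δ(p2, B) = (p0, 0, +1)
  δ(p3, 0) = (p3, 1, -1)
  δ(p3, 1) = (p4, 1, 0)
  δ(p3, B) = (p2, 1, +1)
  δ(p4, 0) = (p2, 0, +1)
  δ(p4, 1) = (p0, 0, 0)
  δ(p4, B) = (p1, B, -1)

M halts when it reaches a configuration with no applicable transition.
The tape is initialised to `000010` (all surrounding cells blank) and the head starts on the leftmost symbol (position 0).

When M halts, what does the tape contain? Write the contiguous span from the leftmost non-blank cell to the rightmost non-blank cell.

state=p0 head=0 tape=[0]00010BBB   (p0,0)→(p3,1,+1)
state=p3 head=1 tape=1[0]0010BBB   (p3,0)→(p3,1,-1)
state=p3 head=0 tape=[1]10010BBB   (p3,1)→(p4,1,0)
state=p4 head=0 tape=[1]10010BBB   (p4,1)→(p0,0,0)
state=p0 head=0 tape=[0]10010BBB   (p0,0)→(p3,1,+1)
state=p3 head=1 tape=1[1]0010BBB   (p3,1)→(p4,1,0)
state=p4 head=1 tape=1[1]0010BBB   (p4,1)→(p0,0,0)
state=p0 head=1 tape=1[0]0010BBB   (p0,0)→(p3,1,+1)
state=p3 head=2 tape=11[0]010BBB   (p3,0)→(p3,1,-1)
state=p3 head=1 tape=1[1]1010BBB   (p3,1)→(p4,1,0)
state=p4 head=1 tape=1[1]1010BBB   (p4,1)→(p0,0,0)
state=p0 head=1 tape=1[0]1010BBB   (p0,0)→(p3,1,+1)
state=p3 head=2 tape=11[1]010BBB   (p3,1)→(p4,1,0)
state=p4 head=2 tape=11[1]010BBB   (p4,1)→(p0,0,0)
state=p0 head=2 tape=11[0]010BBB   (p0,0)→(p3,1,+1)
state=p3 head=3 tape=111[0]10BBB   (p3,0)→(p3,1,-1)
state=p3 head=2 tape=11[1]110BBB   (p3,1)→(p4,1,0)
state=p4 head=2 tape=11[1]110BBB   (p4,1)→(p0,0,0)
state=p0 head=2 tape=11[0]110BBB   (p0,0)→(p3,1,+1)
state=p3 head=3 tape=111[1]10BBB   (p3,1)→(p4,1,0)
state=p4 head=3 tape=111[1]10BBB   (p4,1)→(p0,0,0)
state=p0 head=3 tape=111[0]10BBB   (p0,0)→(p3,1,+1)
state=p3 head=4 tape=1111[1]0BBB   (p3,1)→(p4,1,0)
state=p4 head=4 tape=1111[1]0BBB   (p4,1)→(p0,0,0)
state=p0 head=4 tape=1111[0]0BBB   (p0,0)→(p3,1,+1)
state=p3 head=5 tape=11111[0]BBB   (p3,0)→(p3,1,-1)
state=p3 head=4 tape=1111[1]1BBB   (p3,1)→(p4,1,0)
state=p4 head=4 tape=1111[1]1BBB   (p4,1)→(p0,0,0)
state=p0 head=4 tape=1111[0]1BBB   (p0,0)→(p3,1,+1)
state=p3 head=5 tape=11111[1]BBB   (p3,1)→(p4,1,0)
state=p4 head=5 tape=11111[1]BBB   (p4,1)→(p0,0,0)
state=p0 head=5 tape=11111[0]BBB   (p0,0)→(p3,1,+1)
state=p3 head=6 tape=111111[B]BB   (p3,B)→(p2,1,+1)
state=p2 head=7 tape=1111111[B]B   (p2,B)→(p0,0,+1)
state=p0 head=8 tape=11111110[B]   (p0,B)→(p2,0,-1)
state=p2 head=7 tape=1111111[0]0
The non-blank tape span at halt is 111111100.

111111100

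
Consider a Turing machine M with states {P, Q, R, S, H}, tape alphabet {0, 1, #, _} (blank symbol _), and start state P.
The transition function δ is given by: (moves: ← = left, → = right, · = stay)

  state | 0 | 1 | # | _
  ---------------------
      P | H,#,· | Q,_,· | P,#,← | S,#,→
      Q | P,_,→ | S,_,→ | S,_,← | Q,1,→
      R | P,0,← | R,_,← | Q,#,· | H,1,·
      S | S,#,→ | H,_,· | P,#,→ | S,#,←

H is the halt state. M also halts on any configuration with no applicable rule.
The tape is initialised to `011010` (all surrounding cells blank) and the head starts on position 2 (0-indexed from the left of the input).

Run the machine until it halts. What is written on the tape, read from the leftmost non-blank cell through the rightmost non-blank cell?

state=P head=2 tape=01[1]010__   (P,1)→(Q,_,·)
state=Q head=2 tape=01[_]010__   (Q,_)→(Q,1,→)
state=Q head=3 tape=011[0]10__   (Q,0)→(P,_,→)
state=P head=4 tape=011_[1]0__   (P,1)→(Q,_,·)
state=Q head=4 tape=011_[_]0__   (Q,_)→(Q,1,→)
state=Q head=5 tape=011_1[0]__   (Q,0)→(P,_,→)
state=P head=6 tape=011_1_[_]_   (P,_)→(S,#,→)
state=S head=7 tape=011_1_#[_]   (S,_)→(S,#,←)
state=S head=6 tape=011_1_[#]#   (S,#)→(P,#,→)
state=P head=7 tape=011_1_#[#]   (P,#)→(P,#,←)
state=P head=6 tape=011_1_[#]#   (P,#)→(P,#,←)
state=P head=5 tape=011_1[_]##   (P,_)→(S,#,→)
state=S head=6 tape=011_1#[#]#   (S,#)→(P,#,→)
state=P head=7 tape=011_1##[#]   (P,#)→(P,#,←)
state=P head=6 tape=011_1#[#]#   (P,#)→(P,#,←)
state=P head=5 tape=011_1[#]##   (P,#)→(P,#,←)
state=P head=4 tape=011_[1]###   (P,1)→(Q,_,·)
state=Q head=4 tape=011_[_]###   (Q,_)→(Q,1,→)
state=Q head=5 tape=011_1[#]##   (Q,#)→(S,_,←)
state=S head=4 tape=011_[1]_##   (S,1)→(H,_,·)
state=H head=4 tape=011_[_]_##
The non-blank tape span at halt is 011___##.

011___##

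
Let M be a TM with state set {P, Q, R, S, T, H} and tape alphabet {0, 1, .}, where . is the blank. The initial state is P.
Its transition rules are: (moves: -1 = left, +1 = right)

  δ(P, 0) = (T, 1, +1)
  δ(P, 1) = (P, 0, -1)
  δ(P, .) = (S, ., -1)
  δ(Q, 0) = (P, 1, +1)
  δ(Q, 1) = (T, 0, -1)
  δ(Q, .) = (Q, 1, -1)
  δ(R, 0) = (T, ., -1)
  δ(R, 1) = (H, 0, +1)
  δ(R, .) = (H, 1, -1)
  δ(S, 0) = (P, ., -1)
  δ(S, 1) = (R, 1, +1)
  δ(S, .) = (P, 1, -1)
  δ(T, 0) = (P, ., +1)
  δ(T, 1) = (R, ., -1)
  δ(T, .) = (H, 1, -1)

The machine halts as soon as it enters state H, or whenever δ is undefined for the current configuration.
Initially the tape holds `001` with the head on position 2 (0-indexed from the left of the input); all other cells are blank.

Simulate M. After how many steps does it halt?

state=P head=2 tape=00[1].   (P,1)→(P,0,-1)
state=P head=1 tape=0[0]0.   (P,0)→(T,1,+1)
state=T head=2 tape=01[0].   (T,0)→(P,.,+1)
state=P head=3 tape=01.[.]   (P,.)→(S,.,-1)
state=S head=2 tape=01[.].   (S,.)→(P,1,-1)
state=P head=1 tape=0[1]1.   (P,1)→(P,0,-1)
state=P head=0 tape=[0]01.   (P,0)→(T,1,+1)
state=T head=1 tape=1[0]1.   (T,0)→(P,.,+1)
state=P head=2 tape=1.[1].   (P,1)→(P,0,-1)
state=P head=1 tape=1[.]0.   (P,.)→(S,.,-1)
state=S head=0 tape=[1].0.   (S,1)→(R,1,+1)
state=R head=1 tape=1[.]0.   (R,.)→(H,1,-1)
state=H head=0 tape=[1]10.
M halts after 12 transitions.

12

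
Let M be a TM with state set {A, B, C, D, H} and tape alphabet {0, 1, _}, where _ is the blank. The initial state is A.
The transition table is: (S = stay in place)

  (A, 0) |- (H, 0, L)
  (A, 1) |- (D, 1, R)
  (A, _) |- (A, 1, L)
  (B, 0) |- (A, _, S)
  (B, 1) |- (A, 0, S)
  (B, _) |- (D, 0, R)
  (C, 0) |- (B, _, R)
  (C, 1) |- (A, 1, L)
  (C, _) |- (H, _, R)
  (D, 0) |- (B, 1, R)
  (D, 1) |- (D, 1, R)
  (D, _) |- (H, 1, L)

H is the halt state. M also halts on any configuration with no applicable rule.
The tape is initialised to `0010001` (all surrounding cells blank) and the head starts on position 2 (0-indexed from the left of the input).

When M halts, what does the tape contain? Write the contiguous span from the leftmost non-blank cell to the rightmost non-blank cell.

0011110

A | 00[1]0001   read 1 → write 1, move R, go to D
D | 001[0]001   read 0 → write 1, move R, go to B
B | 0011[0]01   read 0 → write _, move S, go to A
A | 0011[_]01   read _ → write 1, move L, go to A
A | 001[1]101   read 1 → write 1, move R, go to D
D | 0011[1]01   read 1 → write 1, move R, go to D
D | 00111[0]1   read 0 → write 1, move R, go to B
B | 001111[1]   read 1 → write 0, move S, go to A
A | 001111[0]   read 0 → write 0, move L, go to H
H | 00111[1]0
The non-blank tape span at halt is 0011110.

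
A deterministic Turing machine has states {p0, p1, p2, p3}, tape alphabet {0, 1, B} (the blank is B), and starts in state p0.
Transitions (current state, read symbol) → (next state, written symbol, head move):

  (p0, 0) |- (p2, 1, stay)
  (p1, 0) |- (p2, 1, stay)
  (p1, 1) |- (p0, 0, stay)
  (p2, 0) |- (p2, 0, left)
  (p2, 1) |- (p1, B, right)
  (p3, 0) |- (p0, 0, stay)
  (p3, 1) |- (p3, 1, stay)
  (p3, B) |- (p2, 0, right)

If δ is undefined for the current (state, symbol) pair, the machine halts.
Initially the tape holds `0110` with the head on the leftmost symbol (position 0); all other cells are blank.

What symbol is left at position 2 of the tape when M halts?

state=p0 head=0 tape=[0]110B   (p0,0)→(p2,1,stay)
state=p2 head=0 tape=[1]110B   (p2,1)→(p1,B,right)
state=p1 head=1 tape=B[1]10B   (p1,1)→(p0,0,stay)
state=p0 head=1 tape=B[0]10B   (p0,0)→(p2,1,stay)
state=p2 head=1 tape=B[1]10B   (p2,1)→(p1,B,right)
state=p1 head=2 tape=BB[1]0B   (p1,1)→(p0,0,stay)
state=p0 head=2 tape=BB[0]0B   (p0,0)→(p2,1,stay)
state=p2 head=2 tape=BB[1]0B   (p2,1)→(p1,B,right)
state=p1 head=3 tape=BBB[0]B   (p1,0)→(p2,1,stay)
state=p2 head=3 tape=BBB[1]B   (p2,1)→(p1,B,right)
state=p1 head=4 tape=BBBB[B]
Cell 2 holds B when M halts.

B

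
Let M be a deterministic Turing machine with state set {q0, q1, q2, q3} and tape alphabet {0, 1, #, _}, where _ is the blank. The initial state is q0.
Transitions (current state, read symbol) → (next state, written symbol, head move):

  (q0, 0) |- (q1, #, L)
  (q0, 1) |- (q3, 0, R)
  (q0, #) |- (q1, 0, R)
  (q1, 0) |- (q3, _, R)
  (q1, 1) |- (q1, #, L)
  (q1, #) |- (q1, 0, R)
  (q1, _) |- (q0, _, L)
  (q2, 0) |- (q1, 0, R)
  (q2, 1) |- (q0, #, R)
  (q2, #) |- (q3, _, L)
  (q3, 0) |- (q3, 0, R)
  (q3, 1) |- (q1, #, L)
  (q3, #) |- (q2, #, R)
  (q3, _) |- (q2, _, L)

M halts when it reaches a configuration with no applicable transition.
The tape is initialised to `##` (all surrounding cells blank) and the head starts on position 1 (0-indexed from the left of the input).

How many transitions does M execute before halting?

9

q0 | #[#]_   read # → write 0, move R, go to q1
q1 | #0[_]   read _ → write _, move L, go to q0
q0 | #[0]_   read 0 → write #, move L, go to q1
q1 | [#]#_   read # → write 0, move R, go to q1
q1 | 0[#]_   read # → write 0, move R, go to q1
q1 | 00[_]   read _ → write _, move L, go to q0
q0 | 0[0]_   read 0 → write #, move L, go to q1
q1 | [0]#_   read 0 → write _, move R, go to q3
q3 | _[#]_   read # → write #, move R, go to q2
q2 | _#[_]
M halts after 9 transitions.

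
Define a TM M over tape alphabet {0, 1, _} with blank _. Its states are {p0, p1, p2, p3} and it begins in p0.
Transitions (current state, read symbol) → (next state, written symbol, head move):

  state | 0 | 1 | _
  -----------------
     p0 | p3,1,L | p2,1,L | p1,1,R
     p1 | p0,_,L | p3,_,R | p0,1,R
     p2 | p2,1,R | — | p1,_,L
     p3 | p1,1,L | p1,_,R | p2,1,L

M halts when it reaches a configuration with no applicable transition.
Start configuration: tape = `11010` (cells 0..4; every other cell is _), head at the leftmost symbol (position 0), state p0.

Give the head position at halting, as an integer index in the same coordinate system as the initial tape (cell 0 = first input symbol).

p0 | __[1]1010   read 1 → write 1, move L, go to p2
p2 | _[_]11010   read _ → write _, move L, go to p1
p1 | [_]_11010   read _ → write 1, move R, go to p0
p0 | 1[_]11010   read _ → write 1, move R, go to p1
p1 | 11[1]1010   read 1 → write _, move R, go to p3
p3 | 11_[1]010   read 1 → write _, move R, go to p1
p1 | 11__[0]10   read 0 → write _, move L, go to p0
p0 | 11_[_]_10   read _ → write 1, move R, go to p1
p1 | 11_1[_]10   read _ → write 1, move R, go to p0
p0 | 11_11[1]0   read 1 → write 1, move L, go to p2
p2 | 11_1[1]10
At halt the head is at cell 2.

2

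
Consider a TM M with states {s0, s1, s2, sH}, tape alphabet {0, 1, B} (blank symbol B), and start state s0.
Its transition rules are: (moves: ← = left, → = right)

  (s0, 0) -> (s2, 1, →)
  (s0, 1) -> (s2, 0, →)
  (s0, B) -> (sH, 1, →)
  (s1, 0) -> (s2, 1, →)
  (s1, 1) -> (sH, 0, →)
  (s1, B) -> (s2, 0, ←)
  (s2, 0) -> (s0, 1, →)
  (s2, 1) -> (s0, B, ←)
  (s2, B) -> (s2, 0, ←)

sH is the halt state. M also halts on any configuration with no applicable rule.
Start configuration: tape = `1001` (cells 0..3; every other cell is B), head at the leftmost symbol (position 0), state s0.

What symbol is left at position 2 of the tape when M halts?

s0 | [1]001BBB   read 1 → write 0, move →, go to s2
s2 | 0[0]01BBB   read 0 → write 1, move →, go to s0
s0 | 01[0]1BBB   read 0 → write 1, move →, go to s2
s2 | 011[1]BBB   read 1 → write B, move ←, go to s0
s0 | 01[1]BBBB   read 1 → write 0, move →, go to s2
s2 | 010[B]BBB   read B → write 0, move ←, go to s2
s2 | 01[0]0BBB   read 0 → write 1, move →, go to s0
s0 | 011[0]BBB   read 0 → write 1, move →, go to s2
s2 | 0111[B]BB   read B → write 0, move ←, go to s2
s2 | 011[1]0BB   read 1 → write B, move ←, go to s0
s0 | 01[1]B0BB   read 1 → write 0, move →, go to s2
s2 | 010[B]0BB   read B → write 0, move ←, go to s2
s2 | 01[0]00BB   read 0 → write 1, move →, go to s0
s0 | 011[0]0BB   read 0 → write 1, move →, go to s2
s2 | 0111[0]BB   read 0 → write 1, move →, go to s0
s0 | 01111[B]B   read B → write 1, move →, go to sH
sH | 011111[B]
Cell 2 holds 1 when M halts.

1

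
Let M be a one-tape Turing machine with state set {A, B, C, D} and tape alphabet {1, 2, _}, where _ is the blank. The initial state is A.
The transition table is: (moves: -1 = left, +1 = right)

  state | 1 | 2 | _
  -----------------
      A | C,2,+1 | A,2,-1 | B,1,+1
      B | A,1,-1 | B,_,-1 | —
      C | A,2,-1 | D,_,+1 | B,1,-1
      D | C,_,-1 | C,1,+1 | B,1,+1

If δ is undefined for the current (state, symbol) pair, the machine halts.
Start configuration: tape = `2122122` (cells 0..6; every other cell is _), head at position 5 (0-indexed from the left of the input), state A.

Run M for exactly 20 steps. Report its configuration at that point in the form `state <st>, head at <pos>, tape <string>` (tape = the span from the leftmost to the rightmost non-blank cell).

A | 21221[2]2_   read 2 → write 2, move -1, go to A
A | 2122[1]22_   read 1 → write 2, move +1, go to C
C | 21222[2]2_   read 2 → write _, move +1, go to D
D | 21222_[2]_   read 2 → write 1, move +1, go to C
C | 21222_1[_]   read _ → write 1, move -1, go to B
B | 21222_[1]1   read 1 → write 1, move -1, go to A
A | 21222[_]11   read _ → write 1, move +1, go to B
B | 212221[1]1   read 1 → write 1, move -1, go to A
A | 21222[1]11   read 1 → write 2, move +1, go to C
C | 212222[1]1   read 1 → write 2, move -1, go to A
A | 21222[2]21   read 2 → write 2, move -1, go to A
A | 2122[2]221   read 2 → write 2, move -1, go to A
A | 212[2]2221   read 2 → write 2, move -1, go to A
A | 21[2]22221   read 2 → write 2, move -1, go to A
A | 2[1]222221   read 1 → write 2, move +1, go to C
C | 22[2]22221   read 2 → write _, move +1, go to D
D | 22_[2]2221   read 2 → write 1, move +1, go to C
C | 22_1[2]221   read 2 → write _, move +1, go to D
D | 22_1_[2]21   read 2 → write 1, move +1, go to C
C | 22_1_1[2]1   read 2 → write _, move +1, go to D
D | 22_1_1_[1]
After 20 steps: state D, head at 7, tape 22_1_1_1.

state D, head at 7, tape 22_1_1_1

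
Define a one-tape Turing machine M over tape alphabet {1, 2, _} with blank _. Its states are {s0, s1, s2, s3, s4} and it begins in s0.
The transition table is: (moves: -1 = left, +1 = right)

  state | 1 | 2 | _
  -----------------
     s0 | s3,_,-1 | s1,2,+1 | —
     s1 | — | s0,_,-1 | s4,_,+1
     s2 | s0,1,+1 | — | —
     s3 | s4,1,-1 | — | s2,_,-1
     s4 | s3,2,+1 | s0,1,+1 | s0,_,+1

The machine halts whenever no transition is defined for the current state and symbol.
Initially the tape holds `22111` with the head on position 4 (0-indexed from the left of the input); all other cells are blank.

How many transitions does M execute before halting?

state=s0 head=4 tape=__2211[1]   (s0,1)→(s3,_,-1)
state=s3 head=3 tape=__221[1]_   (s3,1)→(s4,1,-1)
state=s4 head=2 tape=__22[1]1_   (s4,1)→(s3,2,+1)
state=s3 head=3 tape=__222[1]_   (s3,1)→(s4,1,-1)
state=s4 head=2 tape=__22[2]1_   (s4,2)→(s0,1,+1)
state=s0 head=3 tape=__221[1]_   (s0,1)→(s3,_,-1)
state=s3 head=2 tape=__22[1]__   (s3,1)→(s4,1,-1)
state=s4 head=1 tape=__2[2]1__   (s4,2)→(s0,1,+1)
state=s0 head=2 tape=__21[1]__   (s0,1)→(s3,_,-1)
state=s3 head=1 tape=__2[1]___   (s3,1)→(s4,1,-1)
state=s4 head=0 tape=__[2]1___   (s4,2)→(s0,1,+1)
state=s0 head=1 tape=__1[1]___   (s0,1)→(s3,_,-1)
state=s3 head=0 tape=__[1]____   (s3,1)→(s4,1,-1)
state=s4 head=-1 tape=_[_]1____   (s4,_)→(s0,_,+1)
state=s0 head=0 tape=__[1]____   (s0,1)→(s3,_,-1)
state=s3 head=-1 tape=_[_]_____   (s3,_)→(s2,_,-1)
state=s2 head=-2 tape=[_]______
M halts after 16 transitions.

16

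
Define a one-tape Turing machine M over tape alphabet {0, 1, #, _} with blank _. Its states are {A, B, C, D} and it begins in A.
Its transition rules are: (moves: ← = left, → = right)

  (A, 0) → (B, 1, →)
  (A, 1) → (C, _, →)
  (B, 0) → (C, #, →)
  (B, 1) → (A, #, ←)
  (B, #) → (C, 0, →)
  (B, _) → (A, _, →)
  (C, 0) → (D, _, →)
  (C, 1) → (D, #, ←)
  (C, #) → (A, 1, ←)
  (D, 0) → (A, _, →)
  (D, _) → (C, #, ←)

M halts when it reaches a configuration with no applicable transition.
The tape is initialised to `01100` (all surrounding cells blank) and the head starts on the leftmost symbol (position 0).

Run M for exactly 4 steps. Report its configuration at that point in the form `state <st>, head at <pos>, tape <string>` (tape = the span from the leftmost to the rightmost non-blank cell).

A | [0]1100   read 0 → write 1, move →, go to B
B | 1[1]100   read 1 → write #, move ←, go to A
A | [1]#100   read 1 → write _, move →, go to C
C | _[#]100   read # → write 1, move ←, go to A
A | [_]1100
After 4 steps: state A, head at 0, tape 1100.

state A, head at 0, tape 1100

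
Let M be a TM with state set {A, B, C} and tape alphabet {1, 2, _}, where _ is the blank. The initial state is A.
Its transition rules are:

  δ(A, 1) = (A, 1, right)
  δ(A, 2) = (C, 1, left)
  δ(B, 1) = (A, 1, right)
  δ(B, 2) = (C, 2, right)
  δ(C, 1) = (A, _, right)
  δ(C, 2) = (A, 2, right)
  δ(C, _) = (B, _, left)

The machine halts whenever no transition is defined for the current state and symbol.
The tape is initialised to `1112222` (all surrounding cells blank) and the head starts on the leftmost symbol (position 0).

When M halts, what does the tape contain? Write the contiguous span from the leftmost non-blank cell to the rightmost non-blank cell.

A | [1]112222_   read 1 → write 1, move right, go to A
A | 1[1]12222_   read 1 → write 1, move right, go to A
A | 11[1]2222_   read 1 → write 1, move right, go to A
A | 111[2]222_   read 2 → write 1, move left, go to C
C | 11[1]1222_   read 1 → write _, move right, go to A
A | 11_[1]222_   read 1 → write 1, move right, go to A
A | 11_1[2]22_   read 2 → write 1, move left, go to C
C | 11_[1]122_   read 1 → write _, move right, go to A
A | 11__[1]22_   read 1 → write 1, move right, go to A
A | 11__1[2]2_   read 2 → write 1, move left, go to C
C | 11__[1]12_   read 1 → write _, move right, go to A
A | 11___[1]2_   read 1 → write 1, move right, go to A
A | 11___1[2]_   read 2 → write 1, move left, go to C
C | 11___[1]1_   read 1 → write _, move right, go to A
A | 11____[1]_   read 1 → write 1, move right, go to A
A | 11____1[_]
The non-blank tape span at halt is 11____1.

11____1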